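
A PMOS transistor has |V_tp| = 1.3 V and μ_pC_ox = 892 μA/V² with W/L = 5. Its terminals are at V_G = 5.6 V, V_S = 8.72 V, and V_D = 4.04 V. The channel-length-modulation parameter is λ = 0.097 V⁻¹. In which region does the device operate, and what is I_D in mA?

V_SG = V_S − V_G = 8.72 − 5.6 = 3.12 V; V_SD = V_S − V_D = 8.72 − 4.04 = 4.68 V.
k_p = μ_pC_ox · (W/L) = 4.46 mA/V².
V_ov = V_SG − |V_tp| = 3.12 − 1.3 = 1.82 V.
Since V_SD = 4.68 V ≥ V_ov = 1.82 V, the device is in saturation.
I_D = ½ k_p V_ov² (1 + λ V_SD) = 0.5 × 4.46 × 1.82² × (1 + 0.097 × 4.68) = 10.7 mA.

Saturation; I_D = 10.7 mA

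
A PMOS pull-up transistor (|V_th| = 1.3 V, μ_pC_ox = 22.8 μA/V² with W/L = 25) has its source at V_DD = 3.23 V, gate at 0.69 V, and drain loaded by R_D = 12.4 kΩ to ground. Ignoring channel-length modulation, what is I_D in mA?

I_D = 0.229 mA

V_SG = V_DD − V_G = 3.23 − 0.69 = 2.54 V, so V_ov = 2.54 − 1.3 = 1.24 V.
k_p = μ_pC_ox · (W/L) = 0.57 mA/V².
Assume saturation: I_D = ½ k_p V_ov² = 0.5 × 0.57 × 1.24² = 0.438 mA, giving V_SD = V_DD − I_D R_D = 3.23 − 0.438 × 12.4 = -2.2 V.
But -2.2 V < V_ov = 1.24 V, so the device is actually in triode.
In triode I_D = k_p[V_ov V_SD − ½ V_SD²] and I_D = (V_DD − V_SD)/R_D. Equating: 3.53 V_SD² − 9.764 V_SD + 3.23 = 0, giving V_SD = 0.384 V (the root below V_ov).
I_D = (3.23 − 0.384) / 12.4 = 0.229 mA.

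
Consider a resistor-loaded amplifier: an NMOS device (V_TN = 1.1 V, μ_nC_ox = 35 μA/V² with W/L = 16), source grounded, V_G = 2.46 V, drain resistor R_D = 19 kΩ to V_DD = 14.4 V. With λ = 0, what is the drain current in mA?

I_D = 0.518 mA

V_GS = V_G = 2.46 V, so V_ov = 2.46 − 1.1 = 1.36 V.
k_n = μ_nC_ox · (W/L) = 0.56 mA/V².
Assume saturation: I_D = ½ k_n V_ov² = 0.5 × 0.56 × 1.36² = 0.518 mA, giving V_DS = V_DD − I_D R_D = 14.4 − 0.518 × 19 = 4.56 V.
V_DS = 4.56 V ≥ V_ov = 1.36 V, confirming saturation.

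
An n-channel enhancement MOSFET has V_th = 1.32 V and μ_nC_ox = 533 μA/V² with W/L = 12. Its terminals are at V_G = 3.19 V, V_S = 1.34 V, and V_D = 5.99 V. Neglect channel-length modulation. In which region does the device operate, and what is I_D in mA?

Saturation; I_D = 0.898 mA

V_GS = V_G − V_S = 3.19 − 1.34 = 1.85 V; V_DS = V_D − V_S = 5.99 − 1.34 = 4.65 V.
k_n = μ_nC_ox · (W/L) = 6.396 mA/V².
V_ov = V_GS − V_th = 1.85 − 1.32 = 0.53 V.
Since V_DS = 4.65 V ≥ V_ov = 0.53 V, the device is in saturation.
I_D = ½ k_n V_ov² = 0.5 × 6.396 × 0.53² = 0.898 mA.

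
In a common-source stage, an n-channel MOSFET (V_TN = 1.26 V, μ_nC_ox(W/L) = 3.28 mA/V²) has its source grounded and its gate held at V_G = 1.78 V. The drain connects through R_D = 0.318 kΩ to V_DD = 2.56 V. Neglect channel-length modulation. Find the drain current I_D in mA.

V_GS = V_G = 1.78 V, so V_ov = 1.78 − 1.26 = 0.52 V.
Assume saturation: I_D = ½ k_n V_ov² = 0.5 × 3.28 × 0.52² = 0.443 mA, giving V_DS = V_DD − I_D R_D = 2.56 − 0.443 × 0.318 = 2.42 V.
V_DS = 2.42 V ≥ V_ov = 0.52 V, confirming saturation.

I_D = 0.443 mA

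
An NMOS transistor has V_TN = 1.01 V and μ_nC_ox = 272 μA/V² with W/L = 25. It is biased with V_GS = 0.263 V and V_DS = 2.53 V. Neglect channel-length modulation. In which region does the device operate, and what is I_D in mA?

V_GS = 0.263 V < V_TN = 1.01 V, so the transistor is in cutoff.

Cutoff; I_D = 0 mA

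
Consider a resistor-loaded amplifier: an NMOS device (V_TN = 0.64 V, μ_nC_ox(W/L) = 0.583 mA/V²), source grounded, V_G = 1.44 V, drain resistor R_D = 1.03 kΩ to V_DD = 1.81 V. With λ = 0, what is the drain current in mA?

I_D = 0.187 mA

V_GS = V_G = 1.44 V, so V_ov = 1.44 − 0.64 = 0.8 V.
Assume saturation: I_D = ½ k_n V_ov² = 0.5 × 0.583 × 0.8² = 0.187 mA, giving V_DS = V_DD − I_D R_D = 1.81 − 0.187 × 1.03 = 1.62 V.
V_DS = 1.62 V ≥ V_ov = 0.8 V, confirming saturation.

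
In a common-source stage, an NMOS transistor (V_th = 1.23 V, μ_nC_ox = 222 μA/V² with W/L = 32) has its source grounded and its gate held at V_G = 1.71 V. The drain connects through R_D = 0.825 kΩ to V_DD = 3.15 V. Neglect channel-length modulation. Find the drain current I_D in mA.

V_GS = V_G = 1.71 V, so V_ov = 1.71 − 1.23 = 0.48 V.
k_n = μ_nC_ox · (W/L) = 7.104 mA/V².
Assume saturation: I_D = ½ k_n V_ov² = 0.5 × 7.104 × 0.48² = 0.818 mA, giving V_DS = V_DD − I_D R_D = 3.15 − 0.818 × 0.825 = 2.47 V.
V_DS = 2.47 V ≥ V_ov = 0.48 V, confirming saturation.

I_D = 0.818 mA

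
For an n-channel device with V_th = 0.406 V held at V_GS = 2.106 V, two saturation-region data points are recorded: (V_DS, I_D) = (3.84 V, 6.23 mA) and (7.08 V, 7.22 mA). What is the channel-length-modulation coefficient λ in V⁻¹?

λ = 0.0604 V⁻¹

With V_GS fixed, I_D ∝ (1 + λ V_DS) in saturation, so I_D2/I_D1 = (1 + λ V_DS2)/(1 + λ V_DS1).
7.22/6.23 = 1.159 = (1 + 7.08 λ)/(1 + 3.84 λ).
Solving: λ (I_D1 V_DS2 − I_D2 V_DS1) = I_D2 − I_D1, so λ = (7.22 − 6.23) / (6.23 × 7.08 − 7.22 × 3.84) = 0.99 / 16.4 = 0.0604 V⁻¹.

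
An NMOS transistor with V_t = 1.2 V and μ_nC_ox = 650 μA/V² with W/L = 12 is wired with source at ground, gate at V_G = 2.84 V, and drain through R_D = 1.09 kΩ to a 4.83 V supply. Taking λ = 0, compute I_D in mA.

I_D = 4.10 mA

V_GS = V_G = 2.84 V, so V_ov = 2.84 − 1.2 = 1.64 V.
k_n = μ_nC_ox · (W/L) = 7.8 mA/V².
Assume saturation: I_D = ½ k_n V_ov² = 0.5 × 7.8 × 1.64² = 10.5 mA, giving V_DS = V_DD − I_D R_D = 4.83 − 10.5 × 1.09 = -6.6 V.
But -6.6 V < V_ov = 1.64 V, so the device is actually in triode.
In triode I_D = k_n[V_ov V_DS − ½ V_DS²] and I_D = (V_DD − V_DS)/R_D. Equating: 4.25 V_DS² − 14.94 V_DS + 4.83 = 0, giving V_DS = 0.36 V (the root below V_ov).
I_D = (4.83 − 0.36) / 1.09 = 4.1 mA.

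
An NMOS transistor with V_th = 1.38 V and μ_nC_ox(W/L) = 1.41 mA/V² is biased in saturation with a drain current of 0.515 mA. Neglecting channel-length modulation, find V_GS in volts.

V_GS = 2.23 V

In saturation I_D = ½ k_n (V_GS − V_th)², so V_GS − V_th = √(2 I_D / k_n) = √(2 × 0.515 / 1.41) = 0.855 V.
V_GS = 1.38 + 0.855 = 2.23 V.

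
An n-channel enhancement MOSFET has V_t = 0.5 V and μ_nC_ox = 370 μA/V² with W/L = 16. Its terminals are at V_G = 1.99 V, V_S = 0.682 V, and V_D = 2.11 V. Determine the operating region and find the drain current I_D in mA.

V_GS = V_G − V_S = 1.99 − 0.682 = 1.31 V; V_DS = V_D − V_S = 2.11 − 0.682 = 1.43 V.
k_n = μ_nC_ox · (W/L) = 5.92 mA/V².
V_ov = V_GS − V_t = 1.31 − 0.5 = 0.808 V.
Since V_DS = 1.43 V ≥ V_ov = 0.808 V, the device is in saturation.
I_D = ½ k_n V_ov² = 0.5 × 5.92 × 0.808² = 1.93 mA.

Saturation; I_D = 1.93 mA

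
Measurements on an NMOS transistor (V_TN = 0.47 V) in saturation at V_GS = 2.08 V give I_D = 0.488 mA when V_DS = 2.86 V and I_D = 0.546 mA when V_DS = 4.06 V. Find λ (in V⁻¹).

λ = 0.138 V⁻¹

With V_GS fixed, I_D ∝ (1 + λ V_DS) in saturation, so I_D2/I_D1 = (1 + λ V_DS2)/(1 + λ V_DS1).
0.546/0.488 = 1.119 = (1 + 4.06 λ)/(1 + 2.86 λ).
Solving: λ (I_D1 V_DS2 − I_D2 V_DS1) = I_D2 − I_D1, so λ = (0.546 − 0.488) / (0.488 × 4.06 − 0.546 × 2.86) = 0.058 / 0.42 = 0.138 V⁻¹.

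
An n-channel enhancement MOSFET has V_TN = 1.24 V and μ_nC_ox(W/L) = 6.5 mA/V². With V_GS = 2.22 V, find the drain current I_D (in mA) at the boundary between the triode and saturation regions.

I_D = 3.12 mA

At the boundary V_DS = V_ov = V_GS − V_TN = 2.22 − 1.24 = 0.98 V.
I_D = ½ k_n V_ov² = 0.5 × 6.5 × 0.98² = 3.12 mA.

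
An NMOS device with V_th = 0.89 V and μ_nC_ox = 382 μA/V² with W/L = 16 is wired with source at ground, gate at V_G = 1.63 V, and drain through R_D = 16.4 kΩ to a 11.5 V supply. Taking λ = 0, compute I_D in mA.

I_D = 0.691 mA

V_GS = V_G = 1.63 V, so V_ov = 1.63 − 0.89 = 0.74 V.
k_n = μ_nC_ox · (W/L) = 6.112 mA/V².
Assume saturation: I_D = ½ k_n V_ov² = 0.5 × 6.112 × 0.74² = 1.67 mA, giving V_DS = V_DD − I_D R_D = 11.5 − 1.67 × 16.4 = -15.9 V.
But -15.9 V < V_ov = 0.74 V, so the device is actually in triode.
In triode I_D = k_n[V_ov V_DS − ½ V_DS²] and I_D = (V_DD − V_DS)/R_D. Equating: 50.1 V_DS² − 75.18 V_DS + 11.5 = 0, giving V_DS = 0.173 V (the root below V_ov).
I_D = (11.5 − 0.173) / 16.4 = 0.691 mA.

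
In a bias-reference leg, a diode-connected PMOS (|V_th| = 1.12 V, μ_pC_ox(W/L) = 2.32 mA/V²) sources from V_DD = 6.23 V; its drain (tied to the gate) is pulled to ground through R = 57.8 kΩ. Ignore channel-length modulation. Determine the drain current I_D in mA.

With gate tied to drain, V_SG = V_SD ≥ V_SG − |V_th|, so the device is in saturation.
KCL at the drain: ½ k_p (V_SG − |V_th|)² = (V_DD − V_SG)/R.
Let x = V_SG − 1.12. Then 67 x² + x − 5.11 = 0, giving x = 0.269 V (positive root), so V_SG = 1.39 V.
I_D = (V_DD − V_SG)/R = (6.23 − 1.39) / 57.8 = 0.0838 mA.

I_D = 0.0838 mA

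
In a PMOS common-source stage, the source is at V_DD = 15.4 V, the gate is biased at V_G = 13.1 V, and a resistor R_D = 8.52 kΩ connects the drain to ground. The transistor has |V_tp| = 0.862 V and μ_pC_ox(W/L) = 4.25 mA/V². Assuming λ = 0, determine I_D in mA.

V_SG = V_DD − V_G = 15.4 − 13.1 = 2.3 V, so V_ov = 2.3 − 0.862 = 1.44 V.
Assume saturation: I_D = ½ k_p V_ov² = 0.5 × 4.25 × 1.44² = 4.39 mA, giving V_SD = V_DD − I_D R_D = 15.4 − 4.39 × 8.52 = -22 V.
But -22 V < V_ov = 1.44 V, so the device is actually in triode.
In triode I_D = k_p[V_ov V_SD − ½ V_SD²] and I_D = (V_DD − V_SD)/R_D. Equating: 18.1 V_SD² − 53.07 V_SD + 15.4 = 0, giving V_SD = 0.327 V (the root below V_ov).
I_D = (15.4 − 0.327) / 8.52 = 1.77 mA.

I_D = 1.77 mA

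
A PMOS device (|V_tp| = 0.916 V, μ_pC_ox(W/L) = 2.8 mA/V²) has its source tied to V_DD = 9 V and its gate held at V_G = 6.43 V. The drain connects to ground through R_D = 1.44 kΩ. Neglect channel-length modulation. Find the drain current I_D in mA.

I_D = 3.83 mA

V_SG = V_DD − V_G = 9 − 6.43 = 2.57 V, so V_ov = 2.57 − 0.916 = 1.65 V.
Assume saturation: I_D = ½ k_p V_ov² = 0.5 × 2.8 × 1.65² = 3.83 mA, giving V_SD = V_DD − I_D R_D = 9 − 3.83 × 1.44 = 3.48 V.
V_SD = 3.48 V ≥ V_ov = 1.65 V, confirming saturation.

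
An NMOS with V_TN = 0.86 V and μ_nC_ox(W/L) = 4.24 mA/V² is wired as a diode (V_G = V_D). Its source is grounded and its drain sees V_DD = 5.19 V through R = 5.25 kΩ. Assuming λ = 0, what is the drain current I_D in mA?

I_D = 0.714 mA

With gate tied to drain, V_GS = V_DS ≥ V_GS − V_TN, so the device is in saturation.
KCL at the drain: ½ k_n (V_GS − V_TN)² = (V_DD − V_GS)/R.
Let x = V_GS − 0.86. Then 11.1 x² + x − 4.33 = 0, giving x = 0.58 V (positive root), so V_GS = 1.44 V.
I_D = (V_DD − V_GS)/R = (5.19 − 1.44) / 5.25 = 0.714 mA.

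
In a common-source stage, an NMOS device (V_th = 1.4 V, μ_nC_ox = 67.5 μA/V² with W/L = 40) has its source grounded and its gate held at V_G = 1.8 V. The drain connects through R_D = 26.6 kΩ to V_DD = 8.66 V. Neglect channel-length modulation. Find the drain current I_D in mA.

I_D = 0.216 mA

V_GS = V_G = 1.8 V, so V_ov = 1.8 − 1.4 = 0.4 V.
k_n = μ_nC_ox · (W/L) = 2.7 mA/V².
Assume saturation: I_D = ½ k_n V_ov² = 0.5 × 2.7 × 0.4² = 0.216 mA, giving V_DS = V_DD − I_D R_D = 8.66 − 0.216 × 26.6 = 2.91 V.
V_DS = 2.91 V ≥ V_ov = 0.4 V, confirming saturation.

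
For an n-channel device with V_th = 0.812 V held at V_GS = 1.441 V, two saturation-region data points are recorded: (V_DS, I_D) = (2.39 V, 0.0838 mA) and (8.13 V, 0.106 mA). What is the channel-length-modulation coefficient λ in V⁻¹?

λ = 0.0519 V⁻¹

With V_GS fixed, I_D ∝ (1 + λ V_DS) in saturation, so I_D2/I_D1 = (1 + λ V_DS2)/(1 + λ V_DS1).
0.106/0.0838 = 1.265 = (1 + 8.13 λ)/(1 + 2.39 λ).
Solving: λ (I_D1 V_DS2 − I_D2 V_DS1) = I_D2 − I_D1, so λ = (0.106 − 0.0838) / (0.0838 × 8.13 − 0.106 × 2.39) = 0.0222 / 0.428 = 0.0519 V⁻¹.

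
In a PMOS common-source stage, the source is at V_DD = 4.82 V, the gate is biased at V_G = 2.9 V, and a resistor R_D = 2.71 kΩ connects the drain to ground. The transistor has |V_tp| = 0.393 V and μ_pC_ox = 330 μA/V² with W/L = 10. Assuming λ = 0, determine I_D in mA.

I_D = 1.64 mA

V_SG = V_DD − V_G = 4.82 − 2.9 = 1.92 V, so V_ov = 1.92 − 0.393 = 1.53 V.
k_p = μ_pC_ox · (W/L) = 3.3 mA/V².
Assume saturation: I_D = ½ k_p V_ov² = 0.5 × 3.3 × 1.53² = 3.85 mA, giving V_SD = V_DD − I_D R_D = 4.82 − 3.85 × 2.71 = -5.61 V.
But -5.61 V < V_ov = 1.53 V, so the device is actually in triode.
In triode I_D = k_p[V_ov V_SD − ½ V_SD²] and I_D = (V_DD − V_SD)/R_D. Equating: 4.47 V_SD² − 14.66 V_SD + 4.82 = 0, giving V_SD = 0.371 V (the root below V_ov).
I_D = (4.82 − 0.371) / 2.71 = 1.64 mA.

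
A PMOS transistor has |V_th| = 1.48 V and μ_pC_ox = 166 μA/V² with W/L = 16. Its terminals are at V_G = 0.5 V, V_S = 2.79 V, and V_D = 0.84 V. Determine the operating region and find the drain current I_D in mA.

V_SG = V_S − V_G = 2.79 − 0.5 = 2.29 V; V_SD = V_S − V_D = 2.79 − 0.84 = 1.95 V.
k_p = μ_pC_ox · (W/L) = 2.656 mA/V².
V_ov = V_SG − |V_th| = 2.29 − 1.48 = 0.81 V.
Since V_SD = 1.95 V ≥ V_ov = 0.81 V, the device is in saturation.
I_D = ½ k_p V_ov² = 0.5 × 2.656 × 0.81² = 0.871 mA.

Saturation; I_D = 0.871 mA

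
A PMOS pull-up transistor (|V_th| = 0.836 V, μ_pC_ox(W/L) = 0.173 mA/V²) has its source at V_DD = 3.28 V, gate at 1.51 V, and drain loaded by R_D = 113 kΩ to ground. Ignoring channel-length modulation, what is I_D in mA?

I_D = 0.0274 mA

V_SG = V_DD − V_G = 3.28 − 1.51 = 1.77 V, so V_ov = 1.77 − 0.836 = 0.934 V.
Assume saturation: I_D = ½ k_p V_ov² = 0.5 × 0.173 × 0.934² = 0.0755 mA, giving V_SD = V_DD − I_D R_D = 3.28 − 0.0755 × 113 = -5.25 V.
But -5.25 V < V_ov = 0.934 V, so the device is actually in triode.
In triode I_D = k_p[V_ov V_SD − ½ V_SD²] and I_D = (V_DD − V_SD)/R_D. Equating: 9.77 V_SD² − 19.26 V_SD + 3.28 = 0, giving V_SD = 0.188 V (the root below V_ov).
I_D = (3.28 − 0.188) / 113 = 0.0274 mA.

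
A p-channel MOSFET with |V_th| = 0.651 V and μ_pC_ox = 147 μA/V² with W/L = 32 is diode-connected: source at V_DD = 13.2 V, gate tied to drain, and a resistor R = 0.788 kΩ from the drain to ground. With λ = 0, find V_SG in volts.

With gate tied to drain, V_SG = V_SD ≥ V_SG − |V_th|, so the device is in saturation.
k_p = μ_pC_ox · (W/L) = 4.704 mA/V².
KCL at the drain: ½ k_p (V_SG − |V_th|)² = (V_DD − V_SG)/R.
Let x = V_SG − 0.651. Then 1.85 x² + x − 12.55 = 0, giving x = 2.35 V (positive root), so V_SG = 3 V.
I_D = (V_DD − V_SG)/R = (13.2 − 3) / 0.788 = 12.9 mA.

V_SG = 3.00 V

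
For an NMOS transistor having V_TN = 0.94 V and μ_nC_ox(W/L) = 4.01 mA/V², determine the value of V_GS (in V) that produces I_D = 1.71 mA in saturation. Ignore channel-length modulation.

V_GS = 1.86 V

In saturation I_D = ½ k_n (V_GS − V_TN)², so V_GS − V_TN = √(2 I_D / k_n) = √(2 × 1.71 / 4.01) = 0.924 V.
V_GS = 0.94 + 0.924 = 1.86 V.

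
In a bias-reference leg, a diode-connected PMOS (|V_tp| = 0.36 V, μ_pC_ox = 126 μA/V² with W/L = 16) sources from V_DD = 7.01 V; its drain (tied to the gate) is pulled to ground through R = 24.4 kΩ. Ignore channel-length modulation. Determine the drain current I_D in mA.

With gate tied to drain, V_SG = V_SD ≥ V_SG − |V_tp|, so the device is in saturation.
k_p = μ_pC_ox · (W/L) = 2.016 mA/V².
KCL at the drain: ½ k_p (V_SG − |V_tp|)² = (V_DD − V_SG)/R.
Let x = V_SG − 0.36. Then 24.6 x² + x − 6.65 = 0, giving x = 0.5 V (positive root), so V_SG = 0.86 V.
I_D = (V_DD − V_SG)/R = (7.01 − 0.86) / 24.4 = 0.252 mA.

I_D = 0.252 mA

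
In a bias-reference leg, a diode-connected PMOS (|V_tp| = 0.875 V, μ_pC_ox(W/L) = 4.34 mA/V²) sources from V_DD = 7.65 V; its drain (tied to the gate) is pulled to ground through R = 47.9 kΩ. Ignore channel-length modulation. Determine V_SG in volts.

V_SG = 1.13 V

With gate tied to drain, V_SG = V_SD ≥ V_SG − |V_tp|, so the device is in saturation.
KCL at the drain: ½ k_p (V_SG − |V_tp|)² = (V_DD − V_SG)/R.
Let x = V_SG − 0.875. Then 104 x² + x − 6.775 = 0, giving x = 0.251 V (positive root), so V_SG = 1.13 V.
I_D = (V_DD − V_SG)/R = (7.65 − 1.13) / 47.9 = 0.136 mA.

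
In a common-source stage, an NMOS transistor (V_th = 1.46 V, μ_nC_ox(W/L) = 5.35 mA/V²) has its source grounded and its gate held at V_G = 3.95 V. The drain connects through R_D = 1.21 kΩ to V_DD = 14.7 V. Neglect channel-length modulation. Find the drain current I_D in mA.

I_D = 11.3 mA

V_GS = V_G = 3.95 V, so V_ov = 3.95 − 1.46 = 2.49 V.
Assume saturation: I_D = ½ k_n V_ov² = 0.5 × 5.35 × 2.49² = 16.6 mA, giving V_DS = V_DD − I_D R_D = 14.7 − 16.6 × 1.21 = -5.37 V.
But -5.37 V < V_ov = 2.49 V, so the device is actually in triode.
In triode I_D = k_n[V_ov V_DS − ½ V_DS²] and I_D = (V_DD − V_DS)/R_D. Equating: 3.24 V_DS² − 17.12 V_DS + 14.7 = 0, giving V_DS = 1.08 V (the root below V_ov).
I_D = (14.7 − 1.08) / 1.21 = 11.3 mA.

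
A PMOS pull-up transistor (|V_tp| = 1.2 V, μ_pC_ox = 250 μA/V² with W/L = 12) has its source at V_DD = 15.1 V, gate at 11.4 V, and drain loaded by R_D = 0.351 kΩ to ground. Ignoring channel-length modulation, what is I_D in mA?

I_D = 9.37 mA

V_SG = V_DD − V_G = 15.1 − 11.4 = 3.7 V, so V_ov = 3.7 − 1.2 = 2.5 V.
k_p = μ_pC_ox · (W/L) = 3 mA/V².
Assume saturation: I_D = ½ k_p V_ov² = 0.5 × 3 × 2.5² = 9.37 mA, giving V_SD = V_DD − I_D R_D = 15.1 − 9.37 × 0.351 = 11.8 V.
V_SD = 11.8 V ≥ V_ov = 2.5 V, confirming saturation.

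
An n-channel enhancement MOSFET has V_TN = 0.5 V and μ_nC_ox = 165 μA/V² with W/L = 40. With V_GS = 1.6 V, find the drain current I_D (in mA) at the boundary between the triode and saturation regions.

I_D = 3.99 mA

At the boundary V_DS = V_ov = V_GS − V_TN = 1.6 − 0.5 = 1.1 V.
k_n = μ_nC_ox · (W/L) = 6.6 mA/V².
I_D = ½ k_n V_ov² = 0.5 × 6.6 × 1.1² = 3.99 mA.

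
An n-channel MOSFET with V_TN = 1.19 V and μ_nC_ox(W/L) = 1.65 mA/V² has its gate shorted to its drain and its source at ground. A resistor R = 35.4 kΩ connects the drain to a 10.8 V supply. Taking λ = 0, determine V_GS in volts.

V_GS = 1.75 V

With gate tied to drain, V_GS = V_DS ≥ V_GS − V_TN, so the device is in saturation.
KCL at the drain: ½ k_n (V_GS − V_TN)² = (V_DD − V_GS)/R.
Let x = V_GS − 1.19. Then 29.2 x² + x − 9.61 = 0, giving x = 0.557 V (positive root), so V_GS = 1.75 V.
I_D = (V_DD − V_GS)/R = (10.8 − 1.75) / 35.4 = 0.256 mA.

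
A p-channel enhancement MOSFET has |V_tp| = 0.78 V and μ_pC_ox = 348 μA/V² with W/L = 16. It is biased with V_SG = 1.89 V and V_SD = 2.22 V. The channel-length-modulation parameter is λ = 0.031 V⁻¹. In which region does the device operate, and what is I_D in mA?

Saturation; I_D = 3.67 mA

k_p = μ_pC_ox · (W/L) = 5.568 mA/V².
V_ov = V_SG − |V_tp| = 1.89 − 0.78 = 1.11 V.
Since V_SD = 2.22 V ≥ V_ov = 1.11 V, the device is in saturation.
I_D = ½ k_p V_ov² (1 + λ V_SD) = 0.5 × 5.568 × 1.11² × (1 + 0.031 × 2.22) = 3.67 mA.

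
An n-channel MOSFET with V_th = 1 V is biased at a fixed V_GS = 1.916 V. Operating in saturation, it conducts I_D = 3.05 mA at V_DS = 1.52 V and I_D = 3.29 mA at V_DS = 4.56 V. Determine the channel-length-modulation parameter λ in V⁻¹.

λ = 0.0269 V⁻¹

With V_GS fixed, I_D ∝ (1 + λ V_DS) in saturation, so I_D2/I_D1 = (1 + λ V_DS2)/(1 + λ V_DS1).
3.29/3.05 = 1.079 = (1 + 4.56 λ)/(1 + 1.52 λ).
Solving: λ (I_D1 V_DS2 − I_D2 V_DS1) = I_D2 − I_D1, so λ = (3.29 − 3.05) / (3.05 × 4.56 − 3.29 × 1.52) = 0.24 / 8.91 = 0.0269 V⁻¹.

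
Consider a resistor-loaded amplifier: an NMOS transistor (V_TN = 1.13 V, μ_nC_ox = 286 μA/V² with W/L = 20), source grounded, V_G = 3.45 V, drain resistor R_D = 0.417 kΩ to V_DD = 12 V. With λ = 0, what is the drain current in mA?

I_D = 15.4 mA

V_GS = V_G = 3.45 V, so V_ov = 3.45 − 1.13 = 2.32 V.
k_n = μ_nC_ox · (W/L) = 5.72 mA/V².
Assume saturation: I_D = ½ k_n V_ov² = 0.5 × 5.72 × 2.32² = 15.4 mA, giving V_DS = V_DD − I_D R_D = 12 − 15.4 × 0.417 = 5.58 V.
V_DS = 5.58 V ≥ V_ov = 2.32 V, confirming saturation.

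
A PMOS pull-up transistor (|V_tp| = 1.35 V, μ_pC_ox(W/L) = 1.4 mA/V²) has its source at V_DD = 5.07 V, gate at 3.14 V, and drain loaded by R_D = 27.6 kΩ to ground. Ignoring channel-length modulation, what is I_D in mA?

V_SG = V_DD − V_G = 5.07 − 3.14 = 1.93 V, so V_ov = 1.93 − 1.35 = 0.58 V.
Assume saturation: I_D = ½ k_p V_ov² = 0.5 × 1.4 × 0.58² = 0.235 mA, giving V_SD = V_DD − I_D R_D = 5.07 − 0.235 × 27.6 = -1.43 V.
But -1.43 V < V_ov = 0.58 V, so the device is actually in triode.
In triode I_D = k_p[V_ov V_SD − ½ V_SD²] and I_D = (V_DD − V_SD)/R_D. Equating: 19.3 V_SD² − 23.41 V_SD + 5.07 = 0, giving V_SD = 0.282 V (the root below V_ov).
I_D = (5.07 − 0.282) / 27.6 = 0.173 mA.

I_D = 0.173 mA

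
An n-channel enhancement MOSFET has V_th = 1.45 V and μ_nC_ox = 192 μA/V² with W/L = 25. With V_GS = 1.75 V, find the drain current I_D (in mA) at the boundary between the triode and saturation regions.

At the boundary V_DS = V_ov = V_GS − V_th = 1.75 − 1.45 = 0.3 V.
k_n = μ_nC_ox · (W/L) = 4.8 mA/V².
I_D = ½ k_n V_ov² = 0.5 × 4.8 × 0.3² = 0.216 mA.

I_D = 0.216 mA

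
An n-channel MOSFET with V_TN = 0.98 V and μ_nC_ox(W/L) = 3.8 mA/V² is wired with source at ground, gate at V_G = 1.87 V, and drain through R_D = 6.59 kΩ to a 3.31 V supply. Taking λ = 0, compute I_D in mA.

V_GS = V_G = 1.87 V, so V_ov = 1.87 − 0.98 = 0.89 V.
Assume saturation: I_D = ½ k_n V_ov² = 0.5 × 3.8 × 0.89² = 1.5 mA, giving V_DS = V_DD − I_D R_D = 3.31 − 1.5 × 6.59 = -6.61 V.
But -6.61 V < V_ov = 0.89 V, so the device is actually in triode.
In triode I_D = k_n[V_ov V_DS − ½ V_DS²] and I_D = (V_DD − V_DS)/R_D. Equating: 12.5 V_DS² − 23.29 V_DS + 3.31 = 0, giving V_DS = 0.155 V (the root below V_ov).
I_D = (3.31 − 0.155) / 6.59 = 0.479 mA.

I_D = 0.479 mA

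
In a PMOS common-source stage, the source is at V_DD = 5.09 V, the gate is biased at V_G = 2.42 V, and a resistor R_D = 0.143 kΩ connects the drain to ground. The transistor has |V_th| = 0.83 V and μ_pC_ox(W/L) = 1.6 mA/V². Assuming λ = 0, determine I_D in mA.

V_SG = V_DD − V_G = 5.09 − 2.42 = 2.67 V, so V_ov = 2.67 − 0.83 = 1.84 V.
Assume saturation: I_D = ½ k_p V_ov² = 0.5 × 1.6 × 1.84² = 2.71 mA, giving V_SD = V_DD − I_D R_D = 5.09 − 2.71 × 0.143 = 4.7 V.
V_SD = 4.7 V ≥ V_ov = 1.84 V, confirming saturation.

I_D = 2.71 mA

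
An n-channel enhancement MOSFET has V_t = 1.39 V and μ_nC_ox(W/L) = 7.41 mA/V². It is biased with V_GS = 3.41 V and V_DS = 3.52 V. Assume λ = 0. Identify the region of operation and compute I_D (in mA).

V_ov = V_GS − V_t = 3.41 − 1.39 = 2.02 V.
Since V_DS = 3.52 V ≥ V_ov = 2.02 V, the device is in saturation.
I_D = ½ k_n V_ov² = 0.5 × 7.41 × 2.02² = 15.1 mA.

Saturation; I_D = 15.1 mA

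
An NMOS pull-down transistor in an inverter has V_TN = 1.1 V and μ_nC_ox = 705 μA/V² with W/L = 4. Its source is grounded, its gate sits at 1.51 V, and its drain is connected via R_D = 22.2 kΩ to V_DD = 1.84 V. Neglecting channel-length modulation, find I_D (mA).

V_GS = V_G = 1.51 V, so V_ov = 1.51 − 1.1 = 0.41 V.
k_n = μ_nC_ox · (W/L) = 2.82 mA/V².
Assume saturation: I_D = ½ k_n V_ov² = 0.5 × 2.82 × 0.41² = 0.237 mA, giving V_DS = V_DD − I_D R_D = 1.84 − 0.237 × 22.2 = -3.42 V.
But -3.42 V < V_ov = 0.41 V, so the device is actually in triode.
In triode I_D = k_n[V_ov V_DS − ½ V_DS²] and I_D = (V_DD − V_DS)/R_D. Equating: 31.3 V_DS² − 26.67 V_DS + 1.84 = 0, giving V_DS = 0.0757 V (the root below V_ov).
I_D = (1.84 − 0.0757) / 22.2 = 0.0795 mA.

I_D = 0.0795 mA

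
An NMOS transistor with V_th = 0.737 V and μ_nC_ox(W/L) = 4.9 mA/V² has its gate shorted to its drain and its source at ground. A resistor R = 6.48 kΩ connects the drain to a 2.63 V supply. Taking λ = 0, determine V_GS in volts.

With gate tied to drain, V_GS = V_DS ≥ V_GS − V_th, so the device is in saturation.
KCL at the drain: ½ k_n (V_GS − V_th)² = (V_DD − V_GS)/R.
Let x = V_GS − 0.737. Then 15.9 x² + x − 1.893 = 0, giving x = 0.315 V (positive root), so V_GS = 1.05 V.
I_D = (V_DD − V_GS)/R = (2.63 − 1.05) / 6.48 = 0.243 mA.

V_GS = 1.05 V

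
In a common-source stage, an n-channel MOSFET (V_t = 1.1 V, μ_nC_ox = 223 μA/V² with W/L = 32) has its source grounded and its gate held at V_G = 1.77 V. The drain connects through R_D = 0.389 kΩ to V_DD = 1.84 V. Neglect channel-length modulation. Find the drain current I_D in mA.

I_D = 1.60 mA

V_GS = V_G = 1.77 V, so V_ov = 1.77 − 1.1 = 0.67 V.
k_n = μ_nC_ox · (W/L) = 7.136 mA/V².
Assume saturation: I_D = ½ k_n V_ov² = 0.5 × 7.136 × 0.67² = 1.6 mA, giving V_DS = V_DD − I_D R_D = 1.84 − 1.6 × 0.389 = 1.22 V.
V_DS = 1.22 V ≥ V_ov = 0.67 V, confirming saturation.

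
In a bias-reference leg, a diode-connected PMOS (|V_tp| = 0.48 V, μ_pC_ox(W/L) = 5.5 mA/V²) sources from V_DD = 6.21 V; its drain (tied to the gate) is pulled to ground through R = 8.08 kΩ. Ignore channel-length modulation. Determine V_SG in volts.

With gate tied to drain, V_SG = V_SD ≥ V_SG − |V_tp|, so the device is in saturation.
KCL at the drain: ½ k_p (V_SG − |V_tp|)² = (V_DD − V_SG)/R.
Let x = V_SG − 0.48. Then 22.2 x² + x − 5.73 = 0, giving x = 0.486 V (positive root), so V_SG = 0.966 V.
I_D = (V_DD − V_SG)/R = (6.21 − 0.966) / 8.08 = 0.649 mA.

V_SG = 0.966 V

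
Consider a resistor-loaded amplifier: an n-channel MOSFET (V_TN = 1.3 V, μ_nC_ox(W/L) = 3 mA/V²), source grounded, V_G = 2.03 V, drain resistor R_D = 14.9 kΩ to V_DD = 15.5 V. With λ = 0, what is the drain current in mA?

I_D = 0.799 mA

V_GS = V_G = 2.03 V, so V_ov = 2.03 − 1.3 = 0.73 V.
Assume saturation: I_D = ½ k_n V_ov² = 0.5 × 3 × 0.73² = 0.799 mA, giving V_DS = V_DD − I_D R_D = 15.5 − 0.799 × 14.9 = 3.59 V.
V_DS = 3.59 V ≥ V_ov = 0.73 V, confirming saturation.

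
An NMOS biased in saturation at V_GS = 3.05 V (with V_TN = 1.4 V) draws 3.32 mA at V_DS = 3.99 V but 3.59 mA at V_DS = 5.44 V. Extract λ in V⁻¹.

λ = 0.0723 V⁻¹

With V_GS fixed, I_D ∝ (1 + λ V_DS) in saturation, so I_D2/I_D1 = (1 + λ V_DS2)/(1 + λ V_DS1).
3.59/3.32 = 1.081 = (1 + 5.44 λ)/(1 + 3.99 λ).
Solving: λ (I_D1 V_DS2 − I_D2 V_DS1) = I_D2 − I_D1, so λ = (3.59 − 3.32) / (3.32 × 5.44 − 3.59 × 3.99) = 0.27 / 3.74 = 0.0723 V⁻¹.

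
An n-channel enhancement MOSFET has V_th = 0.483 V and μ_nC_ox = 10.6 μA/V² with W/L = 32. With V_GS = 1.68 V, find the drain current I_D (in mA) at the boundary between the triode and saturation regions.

At the boundary V_DS = V_ov = V_GS − V_th = 1.68 − 0.483 = 1.2 V.
k_n = μ_nC_ox · (W/L) = 0.3392 mA/V².
I_D = ½ k_n V_ov² = 0.5 × 0.3392 × 1.2² = 0.243 mA.

I_D = 0.243 mA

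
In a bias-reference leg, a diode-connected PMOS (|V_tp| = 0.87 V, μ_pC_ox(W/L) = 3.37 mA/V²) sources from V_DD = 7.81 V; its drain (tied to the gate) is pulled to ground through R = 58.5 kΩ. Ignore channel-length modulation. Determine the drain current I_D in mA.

I_D = 0.114 mA

With gate tied to drain, V_SG = V_SD ≥ V_SG − |V_tp|, so the device is in saturation.
KCL at the drain: ½ k_p (V_SG − |V_tp|)² = (V_DD − V_SG)/R.
Let x = V_SG − 0.87. Then 98.6 x² + x − 6.94 = 0, giving x = 0.26 V (positive root), so V_SG = 1.13 V.
I_D = (V_DD − V_SG)/R = (7.81 − 1.13) / 58.5 = 0.114 mA.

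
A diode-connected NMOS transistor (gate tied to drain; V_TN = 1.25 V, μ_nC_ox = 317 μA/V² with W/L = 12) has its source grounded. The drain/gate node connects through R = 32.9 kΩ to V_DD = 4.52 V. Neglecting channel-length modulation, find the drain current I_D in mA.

I_D = 0.0927 mA

With gate tied to drain, V_GS = V_DS ≥ V_GS − V_TN, so the device is in saturation.
k_n = μ_nC_ox · (W/L) = 3.804 mA/V².
KCL at the drain: ½ k_n (V_GS − V_TN)² = (V_DD − V_GS)/R.
Let x = V_GS − 1.25. Then 62.6 x² + x − 3.27 = 0, giving x = 0.221 V (positive root), so V_GS = 1.47 V.
I_D = (V_DD − V_GS)/R = (4.52 − 1.47) / 32.9 = 0.0927 mA.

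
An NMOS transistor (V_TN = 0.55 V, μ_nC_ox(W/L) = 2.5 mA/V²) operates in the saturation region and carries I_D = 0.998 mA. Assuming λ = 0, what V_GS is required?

V_GS = 1.44 V

In saturation I_D = ½ k_n (V_GS − V_TN)², so V_GS − V_TN = √(2 I_D / k_n) = √(2 × 0.998 / 2.5) = 0.894 V.
V_GS = 0.55 + 0.894 = 1.44 V.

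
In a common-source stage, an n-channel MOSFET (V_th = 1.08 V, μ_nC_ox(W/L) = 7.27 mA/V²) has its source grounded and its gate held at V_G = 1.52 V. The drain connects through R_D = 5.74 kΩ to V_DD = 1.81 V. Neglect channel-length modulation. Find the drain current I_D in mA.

V_GS = V_G = 1.52 V, so V_ov = 1.52 − 1.08 = 0.44 V.
Assume saturation: I_D = ½ k_n V_ov² = 0.5 × 7.27 × 0.44² = 0.704 mA, giving V_DS = V_DD − I_D R_D = 1.81 − 0.704 × 5.74 = -2.23 V.
But -2.23 V < V_ov = 0.44 V, so the device is actually in triode.
In triode I_D = k_n[V_ov V_DS − ½ V_DS²] and I_D = (V_DD − V_DS)/R_D. Equating: 20.9 V_DS² − 19.36 V_DS + 1.81 = 0, giving V_DS = 0.105 V (the root below V_ov).
I_D = (1.81 − 0.105) / 5.74 = 0.297 mA.

I_D = 0.297 mA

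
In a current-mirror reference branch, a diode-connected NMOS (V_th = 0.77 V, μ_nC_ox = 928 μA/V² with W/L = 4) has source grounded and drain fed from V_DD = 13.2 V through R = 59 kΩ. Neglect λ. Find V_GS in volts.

V_GS = 1.10 V

With gate tied to drain, V_GS = V_DS ≥ V_GS − V_th, so the device is in saturation.
k_n = μ_nC_ox · (W/L) = 3.712 mA/V².
KCL at the drain: ½ k_n (V_GS − V_th)² = (V_DD − V_GS)/R.
Let x = V_GS − 0.77. Then 110 x² + x − 12.43 = 0, giving x = 0.332 V (positive root), so V_GS = 1.1 V.
I_D = (V_DD − V_GS)/R = (13.2 − 1.1) / 59 = 0.205 mA.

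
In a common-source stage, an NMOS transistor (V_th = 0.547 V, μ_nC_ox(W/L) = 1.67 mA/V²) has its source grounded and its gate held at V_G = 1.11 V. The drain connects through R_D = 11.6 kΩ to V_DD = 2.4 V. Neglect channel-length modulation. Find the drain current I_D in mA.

V_GS = V_G = 1.11 V, so V_ov = 1.11 − 0.547 = 0.563 V.
Assume saturation: I_D = ½ k_n V_ov² = 0.5 × 1.67 × 0.563² = 0.265 mA, giving V_DS = V_DD − I_D R_D = 2.4 − 0.265 × 11.6 = -0.67 V.
But -0.67 V < V_ov = 0.563 V, so the device is actually in triode.
In triode I_D = k_n[V_ov V_DS − ½ V_DS²] and I_D = (V_DD − V_DS)/R_D. Equating: 9.69 V_DS² − 11.91 V_DS + 2.4 = 0, giving V_DS = 0.254 V (the root below V_ov).
I_D = (2.4 − 0.254) / 11.6 = 0.185 mA.

I_D = 0.185 mA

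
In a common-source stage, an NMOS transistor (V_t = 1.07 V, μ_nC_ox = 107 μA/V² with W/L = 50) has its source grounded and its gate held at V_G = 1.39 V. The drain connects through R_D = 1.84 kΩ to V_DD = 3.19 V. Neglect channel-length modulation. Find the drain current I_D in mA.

V_GS = V_G = 1.39 V, so V_ov = 1.39 − 1.07 = 0.32 V.
k_n = μ_nC_ox · (W/L) = 5.35 mA/V².
Assume saturation: I_D = ½ k_n V_ov² = 0.5 × 5.35 × 0.32² = 0.274 mA, giving V_DS = V_DD − I_D R_D = 3.19 − 0.274 × 1.84 = 2.69 V.
V_DS = 2.69 V ≥ V_ov = 0.32 V, confirming saturation.

I_D = 0.274 mA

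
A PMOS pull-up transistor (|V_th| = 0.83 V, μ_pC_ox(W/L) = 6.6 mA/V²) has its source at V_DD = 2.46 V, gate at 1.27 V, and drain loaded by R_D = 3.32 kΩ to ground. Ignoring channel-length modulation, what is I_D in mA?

I_D = 0.428 mA

V_SG = V_DD − V_G = 2.46 − 1.27 = 1.19 V, so V_ov = 1.19 − 0.83 = 0.36 V.
Assume saturation: I_D = ½ k_p V_ov² = 0.5 × 6.6 × 0.36² = 0.428 mA, giving V_SD = V_DD − I_D R_D = 2.46 − 0.428 × 3.32 = 1.04 V.
V_SD = 1.04 V ≥ V_ov = 0.36 V, confirming saturation.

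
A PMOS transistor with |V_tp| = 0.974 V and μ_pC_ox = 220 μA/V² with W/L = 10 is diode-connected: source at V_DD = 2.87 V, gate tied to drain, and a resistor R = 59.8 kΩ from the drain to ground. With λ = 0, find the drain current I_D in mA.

With gate tied to drain, V_SG = V_SD ≥ V_SG − |V_tp|, so the device is in saturation.
k_p = μ_pC_ox · (W/L) = 2.2 mA/V².
KCL at the drain: ½ k_p (V_SG − |V_tp|)² = (V_DD − V_SG)/R.
Let x = V_SG − 0.974. Then 65.8 x² + x − 1.896 = 0, giving x = 0.162 V (positive root), so V_SG = 1.14 V.
I_D = (V_DD − V_SG)/R = (2.87 − 1.14) / 59.8 = 0.029 mA.

I_D = 0.0290 mA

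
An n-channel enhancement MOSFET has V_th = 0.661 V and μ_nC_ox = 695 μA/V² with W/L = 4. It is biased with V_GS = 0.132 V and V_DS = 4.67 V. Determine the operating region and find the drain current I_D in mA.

V_GS = 0.132 V < V_th = 0.661 V, so the transistor is in cutoff.

Cutoff; I_D = 0 mA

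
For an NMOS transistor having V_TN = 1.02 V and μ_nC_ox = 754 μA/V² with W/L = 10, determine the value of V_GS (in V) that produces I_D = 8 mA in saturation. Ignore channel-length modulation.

V_GS = 2.48 V

k_n = μ_nC_ox · (W/L) = 7.54 mA/V².
In saturation I_D = ½ k_n (V_GS − V_TN)², so V_GS − V_TN = √(2 I_D / k_n) = √(2 × 8 / 7.54) = 1.46 V.
V_GS = 1.02 + 1.46 = 2.48 V.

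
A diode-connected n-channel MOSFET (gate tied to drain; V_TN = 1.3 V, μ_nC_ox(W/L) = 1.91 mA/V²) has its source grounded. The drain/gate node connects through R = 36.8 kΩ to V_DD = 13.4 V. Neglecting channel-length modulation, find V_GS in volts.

V_GS = 1.87 V

With gate tied to drain, V_GS = V_DS ≥ V_GS − V_TN, so the device is in saturation.
KCL at the drain: ½ k_n (V_GS − V_TN)² = (V_DD − V_GS)/R.
Let x = V_GS − 1.3. Then 35.1 x² + x − 12.1 = 0, giving x = 0.573 V (positive root), so V_GS = 1.87 V.
I_D = (V_DD − V_GS)/R = (13.4 − 1.87) / 36.8 = 0.313 mA.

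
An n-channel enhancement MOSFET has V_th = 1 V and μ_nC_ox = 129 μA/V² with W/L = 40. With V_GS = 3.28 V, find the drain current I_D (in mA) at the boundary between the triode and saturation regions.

At the boundary V_DS = V_ov = V_GS − V_th = 3.28 − 1 = 2.28 V.
k_n = μ_nC_ox · (W/L) = 5.16 mA/V².
I_D = ½ k_n V_ov² = 0.5 × 5.16 × 2.28² = 13.4 mA.

I_D = 13.4 mA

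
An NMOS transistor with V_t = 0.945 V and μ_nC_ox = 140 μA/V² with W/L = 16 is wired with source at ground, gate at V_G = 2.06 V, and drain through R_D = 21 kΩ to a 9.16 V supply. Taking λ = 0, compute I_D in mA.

V_GS = V_G = 2.06 V, so V_ov = 2.06 − 0.945 = 1.12 V.
k_n = μ_nC_ox · (W/L) = 2.24 mA/V².
Assume saturation: I_D = ½ k_n V_ov² = 0.5 × 2.24 × 1.12² = 1.39 mA, giving V_DS = V_DD − I_D R_D = 9.16 − 1.39 × 21 = -20.1 V.
But -20.1 V < V_ov = 1.12 V, so the device is actually in triode.
In triode I_D = k_n[V_ov V_DS − ½ V_DS²] and I_D = (V_DD − V_DS)/R_D. Equating: 23.5 V_DS² − 53.45 V_DS + 9.16 = 0, giving V_DS = 0.187 V (the root below V_ov).
I_D = (9.16 − 0.187) / 21 = 0.427 mA.

I_D = 0.427 mA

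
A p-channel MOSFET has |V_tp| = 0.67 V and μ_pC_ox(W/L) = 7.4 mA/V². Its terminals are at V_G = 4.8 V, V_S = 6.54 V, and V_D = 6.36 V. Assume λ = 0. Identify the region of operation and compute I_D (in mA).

V_SG = V_S − V_G = 6.54 − 4.8 = 1.74 V; V_SD = V_S − V_D = 6.54 − 6.36 = 0.18 V.
V_ov = V_SG − |V_tp| = 1.74 − 0.67 = 1.07 V.
Since V_SD = 0.18 V < V_ov = 1.07 V, the device is in the triode region.
I_D = k_p [V_ov · V_SD − ½ V_SD²] = 7.4 × [1.07 × 0.18 − 0.5 × 0.18²] = 1.31 mA.

Triode; I_D = 1.31 mA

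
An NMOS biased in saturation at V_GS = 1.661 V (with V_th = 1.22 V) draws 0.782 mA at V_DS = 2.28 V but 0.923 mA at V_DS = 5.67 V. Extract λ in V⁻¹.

With V_GS fixed, I_D ∝ (1 + λ V_DS) in saturation, so I_D2/I_D1 = (1 + λ V_DS2)/(1 + λ V_DS1).
0.923/0.782 = 1.18 = (1 + 5.67 λ)/(1 + 2.28 λ).
Solving: λ (I_D1 V_DS2 − I_D2 V_DS1) = I_D2 − I_D1, so λ = (0.923 − 0.782) / (0.782 × 5.67 − 0.923 × 2.28) = 0.141 / 2.33 = 0.0605 V⁻¹.

λ = 0.0605 V⁻¹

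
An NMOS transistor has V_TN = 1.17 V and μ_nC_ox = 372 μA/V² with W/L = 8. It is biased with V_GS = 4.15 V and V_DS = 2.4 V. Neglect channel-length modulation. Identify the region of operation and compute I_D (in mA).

Triode; I_D = 12.7 mA

k_n = μ_nC_ox · (W/L) = 2.976 mA/V².
V_ov = V_GS − V_TN = 4.15 − 1.17 = 2.98 V.
Since V_DS = 2.4 V < V_ov = 2.98 V, the device is in the triode region.
I_D = k_n [V_ov · V_DS − ½ V_DS²] = 2.976 × [2.98 × 2.4 − 0.5 × 2.4²] = 12.7 mA.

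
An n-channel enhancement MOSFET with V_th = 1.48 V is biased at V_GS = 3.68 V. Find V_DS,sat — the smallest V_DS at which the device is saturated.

The boundary between triode and saturation is V_DS = V_GS − V_th = V_ov.
V_ov = 3.68 − 1.48 = 2.2 V.

V_DS,sat = 2.20 V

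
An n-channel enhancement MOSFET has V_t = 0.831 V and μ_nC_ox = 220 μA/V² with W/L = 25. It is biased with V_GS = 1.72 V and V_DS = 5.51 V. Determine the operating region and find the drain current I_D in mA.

Saturation; I_D = 2.17 mA

k_n = μ_nC_ox · (W/L) = 5.5 mA/V².
V_ov = V_GS − V_t = 1.72 − 0.831 = 0.889 V.
Since V_DS = 5.51 V ≥ V_ov = 0.889 V, the device is in saturation.
I_D = ½ k_n V_ov² = 0.5 × 5.5 × 0.889² = 2.17 mA.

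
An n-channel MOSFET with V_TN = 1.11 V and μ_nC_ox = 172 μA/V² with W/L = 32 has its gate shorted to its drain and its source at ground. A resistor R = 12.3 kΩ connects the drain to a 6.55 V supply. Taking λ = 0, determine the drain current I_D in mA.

I_D = 0.411 mA

With gate tied to drain, V_GS = V_DS ≥ V_GS − V_TN, so the device is in saturation.
k_n = μ_nC_ox · (W/L) = 5.504 mA/V².
KCL at the drain: ½ k_n (V_GS − V_TN)² = (V_DD − V_GS)/R.
Let x = V_GS − 1.11. Then 33.8 x² + x − 5.44 = 0, giving x = 0.386 V (positive root), so V_GS = 1.5 V.
I_D = (V_DD − V_GS)/R = (6.55 − 1.5) / 12.3 = 0.411 mA.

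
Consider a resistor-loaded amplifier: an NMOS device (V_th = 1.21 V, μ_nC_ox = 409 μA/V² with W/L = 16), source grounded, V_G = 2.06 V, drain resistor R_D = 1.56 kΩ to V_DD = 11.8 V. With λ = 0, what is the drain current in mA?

V_GS = V_G = 2.06 V, so V_ov = 2.06 − 1.21 = 0.85 V.
k_n = μ_nC_ox · (W/L) = 6.544 mA/V².
Assume saturation: I_D = ½ k_n V_ov² = 0.5 × 6.544 × 0.85² = 2.36 mA, giving V_DS = V_DD − I_D R_D = 11.8 − 2.36 × 1.56 = 8.11 V.
V_DS = 8.11 V ≥ V_ov = 0.85 V, confirming saturation.

I_D = 2.36 mA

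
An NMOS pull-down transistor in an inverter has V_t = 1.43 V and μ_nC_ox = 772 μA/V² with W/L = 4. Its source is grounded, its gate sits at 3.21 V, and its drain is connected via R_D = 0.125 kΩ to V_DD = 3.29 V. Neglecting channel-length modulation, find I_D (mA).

V_GS = V_G = 3.21 V, so V_ov = 3.21 − 1.43 = 1.78 V.
k_n = μ_nC_ox · (W/L) = 3.088 mA/V².
Assume saturation: I_D = ½ k_n V_ov² = 0.5 × 3.088 × 1.78² = 4.89 mA, giving V_DS = V_DD − I_D R_D = 3.29 − 4.89 × 0.125 = 2.68 V.
V_DS = 2.68 V ≥ V_ov = 1.78 V, confirming saturation.

I_D = 4.89 mA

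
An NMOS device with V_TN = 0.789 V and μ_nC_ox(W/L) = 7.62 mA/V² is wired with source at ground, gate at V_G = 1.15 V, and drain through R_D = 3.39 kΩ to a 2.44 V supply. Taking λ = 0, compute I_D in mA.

I_D = 0.497 mA

V_GS = V_G = 1.15 V, so V_ov = 1.15 − 0.789 = 0.361 V.
Assume saturation: I_D = ½ k_n V_ov² = 0.5 × 7.62 × 0.361² = 0.497 mA, giving V_DS = V_DD − I_D R_D = 2.44 − 0.497 × 3.39 = 0.757 V.
V_DS = 0.757 V ≥ V_ov = 0.361 V, confirming saturation.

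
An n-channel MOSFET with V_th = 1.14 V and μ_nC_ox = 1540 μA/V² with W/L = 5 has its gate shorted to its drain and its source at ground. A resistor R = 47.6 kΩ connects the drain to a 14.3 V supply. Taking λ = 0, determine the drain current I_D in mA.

I_D = 0.271 mA

With gate tied to drain, V_GS = V_DS ≥ V_GS − V_th, so the device is in saturation.
k_n = μ_nC_ox · (W/L) = 7.7 mA/V².
KCL at the drain: ½ k_n (V_GS − V_th)² = (V_DD − V_GS)/R.
Let x = V_GS − 1.14. Then 183 x² + x − 13.16 = 0, giving x = 0.265 V (positive root), so V_GS = 1.41 V.
I_D = (V_DD − V_GS)/R = (14.3 − 1.41) / 47.6 = 0.271 mA.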